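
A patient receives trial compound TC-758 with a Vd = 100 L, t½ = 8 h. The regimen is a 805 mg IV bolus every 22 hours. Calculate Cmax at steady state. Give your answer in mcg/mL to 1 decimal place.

9.5 mcg/mL

k = ln2/t½ = ln2/8 ≈ 0.086643 h⁻¹; fraction remaining f = e^(−kτ) = e^(−0.086643×22) ≈ 0.1487.
Accumulation ratio R = 1/(1 − f) ≈ 1/0.8513 ≈ 1.1747.
Single-dose peak C₀ = D/Vd = 805/100 ≈ 8.050 mcg/mL.
Cmax,ss = C₀/(1 − f) ≈ 8.050/0.8513 ≈ 9.456 mcg/mL.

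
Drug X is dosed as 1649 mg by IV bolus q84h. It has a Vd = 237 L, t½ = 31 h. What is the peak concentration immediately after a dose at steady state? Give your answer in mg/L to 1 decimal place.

8.2 mg/L

k = ln2/t½ = ln2/31 ≈ 0.022360 h⁻¹; fraction remaining f = e^(−kτ) = e^(−0.022360×84) ≈ 0.1529.
Accumulation ratio R = 1/(1 − f) ≈ 1/0.8471 ≈ 1.1805.
Each bolus raises the concentration by D/Vd = 1649/237 ≈ 6.958 mg/L.
Steady-state peak Cmax,ss = C₀·R ≈ 6.958 × 1.1805 ≈ 8.214 mg/L.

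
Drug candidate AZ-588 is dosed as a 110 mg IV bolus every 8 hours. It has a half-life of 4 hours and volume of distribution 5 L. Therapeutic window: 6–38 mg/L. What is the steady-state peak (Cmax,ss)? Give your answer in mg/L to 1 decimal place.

29.3 mg/L

The dosing interval is 2 half-lives, so f = 2^(−2) = 0.25.
Accumulation ratio R = 1/(1 − f) = 1/0.75 = 4/3.
Single-dose peak C₀ = D/Vd = 110/5 = 22 mg/L.
Steady-state peak Cmax,ss = C₀·R = 22 × 4/3 ≈ 29.333 mg/L.
Peak 29.3 mg/L vs MTC 38 mg/L: below toxic threshold.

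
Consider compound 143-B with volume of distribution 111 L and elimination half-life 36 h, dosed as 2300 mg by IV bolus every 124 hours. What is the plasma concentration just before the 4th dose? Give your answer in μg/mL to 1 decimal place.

f = (1/2)^(τ/t½) = (1/2)^(124/36) ≈ 0.0919.
C₀ = D/Vd = 2300/111 ≈ 20.721 μg/mL.
Before the 4th dose, 3 doses have been given. Superposition: Cmin = C₀·(f + f² + … + f^3).
≈ 20.721 × (0.0919 + 0.0084 + 0.0008) ≈ 20.721 × 0.1011 ≈ 2.095 μg/mL.

2.1 μg/mL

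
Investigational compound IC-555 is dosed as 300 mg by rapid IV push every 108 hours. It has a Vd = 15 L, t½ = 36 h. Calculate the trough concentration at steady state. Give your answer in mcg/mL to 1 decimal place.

2.9 mcg/mL

τ = 108 h = 3 half-lives, so f = (1/2)^3 = 0.125.
At steady state, R = 1/(1 − 0.125) = 8/7.
Single-dose peak C₀ = D/Vd = 300/15 = 20 mcg/mL.
Steady-state peak Cmax,ss = C₀·R = 20 × 8/7 ≈ 22.857 mcg/mL.
Steady-state trough Cmin,ss = Cmax,ss·f ≈ 22.857 × 0.125 ≈ 2.857 mcg/mL.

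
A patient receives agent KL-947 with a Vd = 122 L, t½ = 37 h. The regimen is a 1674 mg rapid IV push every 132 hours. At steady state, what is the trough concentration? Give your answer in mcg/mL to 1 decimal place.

1.3 mcg/mL

Over one 132-h interval, 132/37 ≈ 3.5676 half-lives elapse, leaving f ≈ 0.0843 of each dose.
Accumulation ratio R = 1/(1 − f) ≈ 1/0.9157 ≈ 1.0921.
Single-dose peak C₀ = D/Vd = 1674/122 ≈ 13.721 mcg/mL.
Cmax,ss = C₀/(1 − f) ≈ 13.721/0.9157 ≈ 14.984 mcg/mL.
One interval later, Cmin,ss = Cmax,ss·e^(−kτ) ≈ 14.984 × 0.0843 ≈ 1.263 mcg/mL.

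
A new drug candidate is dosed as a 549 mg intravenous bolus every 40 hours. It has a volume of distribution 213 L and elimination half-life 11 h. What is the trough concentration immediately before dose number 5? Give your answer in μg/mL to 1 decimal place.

0.2 μg/mL

f = (1/2)^(τ/t½) = (1/2)^(40/11) ≈ 0.0804.
C₀ = D/Vd = 549/213 ≈ 2.577 μg/mL.
Before the 5th dose, 4 doses have been given. Superposition: Cmin = C₀·(f + f² + … + f^4).
≈ 2.577 × (0.0804 + 0.0065 + 0.0005 + 0.0000) ≈ 2.577 × 0.0874 ≈ 0.225 μg/mL.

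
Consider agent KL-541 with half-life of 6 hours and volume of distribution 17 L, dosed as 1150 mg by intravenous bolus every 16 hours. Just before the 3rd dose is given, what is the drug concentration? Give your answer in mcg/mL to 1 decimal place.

f = (1/2)^(τ/t½) = (1/2)^(16/6) ≈ 0.1575.
C₀ = D/Vd = 1150/17 ≈ 67.647 mcg/mL.
Before the 3rd dose, 2 doses have been given. Superposition: Cmin = C₀·(f + f²).
≈ 67.647 × (0.1575 + 0.0248) ≈ 67.647 × 0.1823 ≈ 12.332 mcg/mL.

12.3 mcg/mL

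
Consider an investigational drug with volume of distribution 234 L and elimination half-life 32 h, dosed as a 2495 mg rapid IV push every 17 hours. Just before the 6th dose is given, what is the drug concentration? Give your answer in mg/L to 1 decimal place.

f = (1/2)^(τ/t½) = (1/2)^(17/32) ≈ 0.6920.
C₀ = D/Vd = 2495/234 ≈ 10.662 mg/L.
Before the 6th dose, 5 doses have been given. Superposition: Cmin = C₀·(f + f² + … + f^5).
≈ 10.662 × (0.6920 + 0.4789 + 0.3314 + 0.2293 + 0.1587) ≈ 10.662 × 1.8903 ≈ 20.154 mg/L.

20.2 mg/L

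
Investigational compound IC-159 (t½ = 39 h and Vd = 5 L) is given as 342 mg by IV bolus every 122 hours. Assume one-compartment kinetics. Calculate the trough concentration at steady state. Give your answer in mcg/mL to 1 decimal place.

Over one 122-h interval, 122/39 ≈ 3.1282 half-lives elapse, leaving f ≈ 0.1144 of each dose.
Accumulation ratio R = 1/(1 − f) ≈ 1/0.8856 ≈ 1.1292.
Each bolus raises the concentration by D/Vd = 342/5 ≈ 68.400 mcg/mL.
Cmax,ss = C₀/(1 − f) ≈ 68.400/0.8856 ≈ 77.236 mcg/mL.
Steady-state trough Cmin,ss = Cmax,ss·f ≈ 77.236 × 0.1144 ≈ 8.836 mcg/mL.

8.8 mcg/mL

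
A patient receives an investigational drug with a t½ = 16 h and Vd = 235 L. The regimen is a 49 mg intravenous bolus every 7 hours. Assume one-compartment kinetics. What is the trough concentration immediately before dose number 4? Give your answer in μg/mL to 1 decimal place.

0.4 μg/mL

f = (1/2)^(τ/t½) = (1/2)^(7/16) ≈ 0.7384.
C₀ = D/Vd = 49/235 ≈ 0.209 μg/mL.
Before the 4th dose, 3 doses have been given. Superposition: Cmin = C₀·(f + f² + … + f^3).
≈ 0.209 × (0.7384 + 0.5452 + 0.4026) ≈ 0.209 × 1.6862 ≈ 0.352 μg/mL.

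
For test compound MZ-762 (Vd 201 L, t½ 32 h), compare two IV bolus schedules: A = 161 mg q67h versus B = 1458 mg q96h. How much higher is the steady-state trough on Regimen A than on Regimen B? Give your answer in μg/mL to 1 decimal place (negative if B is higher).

-0.8 μg/mL

Regimen A: f = (1/2)^(67/32) ≈ 0.2343; Cmin,ss = (161/201)·f/(1−f) ≈ 0.245 μg/mL.
Regimen B: f = (1/2)^(96/32) ≈ 0.1250; Cmin,ss = (1458/201)·f/(1−f) ≈ 1.036 μg/mL.
Difference ≈ 0.245 − 1.036 ≈ -0.791 μg/mL.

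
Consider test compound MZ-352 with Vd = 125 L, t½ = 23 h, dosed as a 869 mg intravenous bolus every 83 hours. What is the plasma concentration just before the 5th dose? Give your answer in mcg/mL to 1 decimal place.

f = (1/2)^(τ/t½) = (1/2)^(83/23) ≈ 0.0820.
C₀ = D/Vd = 869/125 ≈ 6.952 mcg/mL.
Before the 5th dose, 4 doses have been given. Superposition: Cmin = C₀·(f + f² + … + f^4).
≈ 6.952 × (0.0820 + 0.0067 + 0.0006 + 0.0000) ≈ 6.952 × 0.0893 ≈ 0.621 mcg/mL.

0.6 mcg/mL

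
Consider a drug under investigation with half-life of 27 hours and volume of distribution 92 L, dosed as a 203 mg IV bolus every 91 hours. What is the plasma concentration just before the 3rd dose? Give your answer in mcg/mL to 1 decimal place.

f = (1/2)^(τ/t½) = (1/2)^(91/27) ≈ 0.0967.
C₀ = D/Vd = 203/92 ≈ 2.207 mcg/mL.
Before the 3rd dose, 2 doses have been given. Superposition: Cmin = C₀·(f + f²).
≈ 2.207 × (0.0967 + 0.0094) ≈ 2.207 × 0.1061 ≈ 0.234 mcg/mL.

0.2 mcg/mL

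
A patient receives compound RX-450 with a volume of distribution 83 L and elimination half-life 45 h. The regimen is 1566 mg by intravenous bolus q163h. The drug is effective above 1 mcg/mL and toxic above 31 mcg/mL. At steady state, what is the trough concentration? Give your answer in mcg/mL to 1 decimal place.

1.7 mcg/mL

k = ln2/t½ = ln2/45 ≈ 0.015403 h⁻¹; fraction remaining f = e^(−kτ) = e^(−0.015403×163) ≈ 0.0812.
Accumulation ratio R = 1/(1 − f) ≈ 1/0.9188 ≈ 1.0884.
Single-dose peak C₀ = D/Vd = 1566/83 ≈ 18.867 mcg/mL.
Cmax,ss = C₀/(1 − f) ≈ 18.867/0.9188 ≈ 20.534 mcg/mL.
One interval later, Cmin,ss = Cmax,ss·e^(−kτ) ≈ 20.534 × 0.0812 ≈ 1.667 mcg/mL.
Trough 1.7 mcg/mL vs MEC 1 mcg/mL: adequate.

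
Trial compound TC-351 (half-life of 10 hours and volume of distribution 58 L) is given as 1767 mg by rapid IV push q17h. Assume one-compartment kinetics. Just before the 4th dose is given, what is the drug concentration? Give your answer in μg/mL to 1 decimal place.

f = (1/2)^(τ/t½) = (1/2)^(17/10) ≈ 0.3078.
C₀ = D/Vd = 1767/58 ≈ 30.466 μg/mL.
Before the 4th dose, 3 doses have been given. Superposition: Cmin = C₀·(f + f² + … + f^3).
≈ 30.466 × (0.3078 + 0.0947 + 0.0292) ≈ 30.466 × 0.4317 ≈ 13.152 μg/mL.

13.2 μg/mL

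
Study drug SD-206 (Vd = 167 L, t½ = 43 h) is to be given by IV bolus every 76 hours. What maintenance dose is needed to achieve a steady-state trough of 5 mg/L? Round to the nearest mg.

2008 mg

τ/t½ = 76/43 ≈ 1.7674, so f = (1/2)^(76/43) ≈ 0.293729.
Cmin,ss = (D/Vd)·f/(1−f), so D = Cmin,ss·Vd·(1−f)/f.
D = 5 × 167 × (1−f)/f ≈ 5 × 167 × 2.40450 ≈ 2007.76 mg.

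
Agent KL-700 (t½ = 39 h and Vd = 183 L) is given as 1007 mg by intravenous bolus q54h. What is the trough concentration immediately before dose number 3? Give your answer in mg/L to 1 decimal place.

2.9 mg/L

f = (1/2)^(τ/t½) = (1/2)^(54/39) ≈ 0.3830.
C₀ = D/Vd = 1007/183 ≈ 5.503 mg/L.
Before the 3rd dose, 2 doses have been given. Superposition: Cmin = C₀·(f + f²).
≈ 5.503 × (0.3830 + 0.1467) ≈ 5.503 × 0.5297 ≈ 2.915 mg/L.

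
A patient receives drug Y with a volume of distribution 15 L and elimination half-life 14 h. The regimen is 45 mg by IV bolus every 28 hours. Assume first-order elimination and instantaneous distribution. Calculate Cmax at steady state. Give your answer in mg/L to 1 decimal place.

τ = 28 h = 2 half-lives, so f = (1/2)^2 = 0.25.
Accumulation ratio R = 1/(1 − f) = 1/0.75 = 4/3.
Single-dose peak C₀ = D/Vd = 45/15 = 3 mg/L.
Steady-state peak Cmax,ss = C₀·R = 3 × 4/3 ≈ 4.000 mg/L.

4.0 mg/L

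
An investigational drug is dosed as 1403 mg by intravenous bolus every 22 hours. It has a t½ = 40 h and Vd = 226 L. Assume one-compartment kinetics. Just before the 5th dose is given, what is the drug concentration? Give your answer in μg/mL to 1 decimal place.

f = (1/2)^(τ/t½) = (1/2)^(22/40) ≈ 0.6830.
C₀ = D/Vd = 1403/226 ≈ 6.208 μg/mL.
Before the 5th dose, 4 doses have been given. Superposition: Cmin = C₀·(f + f² + … + f^4).
≈ 6.208 × (0.6830 + 0.4665 + 0.3186 + 0.2176) ≈ 6.208 × 1.6857 ≈ 10.465 μg/mL.

10.5 μg/mL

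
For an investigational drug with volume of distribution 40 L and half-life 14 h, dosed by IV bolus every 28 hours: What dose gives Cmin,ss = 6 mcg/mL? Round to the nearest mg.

720 mg

τ/t½ = 28/14 ≈ 2, so f = (1/2)^(28/14) ≈ 0.250000.
Cmin,ss = (D/Vd)·f/(1−f), so D = Cmin,ss·Vd·(1−f)/f.
D = 6 × 40 × (1−f)/f ≈ 6 × 40 × 3.00000 ≈ 720.00 mg.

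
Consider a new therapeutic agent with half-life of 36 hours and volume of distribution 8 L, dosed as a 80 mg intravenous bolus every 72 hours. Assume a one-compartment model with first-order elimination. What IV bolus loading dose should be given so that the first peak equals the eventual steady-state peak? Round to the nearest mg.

f = (1/2)^(72/36) ≈ 0.250000; accumulation ratio R = 1/(1−f) ≈ 1.33333.
Loading dose to hit Cmax,ss on first dose: D_load = D_maint·R ≈ 80 × 1.33333 ≈ 106.67 mg.

107 mg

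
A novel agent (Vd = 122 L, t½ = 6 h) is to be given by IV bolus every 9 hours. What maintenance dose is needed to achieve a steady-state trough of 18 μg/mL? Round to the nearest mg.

4015 mg

τ/t½ = 9/6 ≈ 1.5, so f = (1/2)^(9/6) ≈ 0.353553.
Cmin,ss = (D/Vd)·f/(1−f), so D = Cmin,ss·Vd·(1−f)/f.
D = 18 × 122 × (1−f)/f ≈ 18 × 122 × 1.82843 ≈ 4015.23 mg.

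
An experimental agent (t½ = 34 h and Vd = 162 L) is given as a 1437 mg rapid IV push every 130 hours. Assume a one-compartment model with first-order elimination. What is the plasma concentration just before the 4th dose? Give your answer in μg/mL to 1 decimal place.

f = (1/2)^(τ/t½) = (1/2)^(130/34) ≈ 0.0706.
C₀ = D/Vd = 1437/162 ≈ 8.870 μg/mL.
Before the 4th dose, 3 doses have been given. Superposition: Cmin = C₀·(f + f² + … + f^3).
≈ 8.870 × (0.0706 + 0.0050 + 0.0004) ≈ 8.870 × 0.0760 ≈ 0.674 μg/mL.

0.7 μg/mL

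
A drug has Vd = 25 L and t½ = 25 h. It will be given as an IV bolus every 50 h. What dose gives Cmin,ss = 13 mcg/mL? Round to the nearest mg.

τ/t½ = 50/25 ≈ 2, so f = (1/2)^(50/25) ≈ 0.250000.
Cmin,ss = (D/Vd)·f/(1−f), so D = Cmin,ss·Vd·(1−f)/f.
D = 13 × 25 × (1−f)/f ≈ 13 × 25 × 3.00000 ≈ 975.00 mg.

975 mg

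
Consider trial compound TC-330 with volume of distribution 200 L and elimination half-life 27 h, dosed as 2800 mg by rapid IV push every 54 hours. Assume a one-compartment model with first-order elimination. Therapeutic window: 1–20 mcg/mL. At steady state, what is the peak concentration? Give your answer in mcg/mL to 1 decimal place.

The dosing interval is 2 half-lives, so f = 2^(−2) = 0.25.
At steady state, R = 1/(1 − 0.25) = 4/3.
Single-dose peak C₀ = D/Vd = 2800/200 = 14 mcg/mL.
Steady-state peak Cmax,ss = C₀·R = 14 × 4/3 ≈ 18.667 mcg/mL.
Peak 18.7 mcg/mL vs MTC 20 mcg/mL: below toxic threshold.

18.7 mcg/mL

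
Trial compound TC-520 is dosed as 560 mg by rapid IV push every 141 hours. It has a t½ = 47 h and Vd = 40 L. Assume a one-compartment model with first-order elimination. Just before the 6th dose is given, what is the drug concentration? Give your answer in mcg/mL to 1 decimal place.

f = (1/2)^(τ/t½) = (1/2)^(141/47) ≈ 0.1250.
C₀ = D/Vd = 560/40 ≈ 14.000 mcg/mL.
Before the 6th dose, 5 doses have been given. Superposition: Cmin = C₀·(f + f² + … + f^5).
≈ 14.000 × (0.1250 + 0.0156 + 0.0020 + 0.0002 + 0.0000) ≈ 14.000 × 0.1428 ≈ 1.999 mcg/mL.

2.0 mcg/mL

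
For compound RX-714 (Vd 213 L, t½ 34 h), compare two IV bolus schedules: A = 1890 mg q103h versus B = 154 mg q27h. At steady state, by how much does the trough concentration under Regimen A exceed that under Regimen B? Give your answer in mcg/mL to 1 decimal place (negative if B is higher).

Regimen A: f = (1/2)^(103/34) ≈ 0.1225; Cmin,ss = (1890/213)·f/(1−f) ≈ 1.239 mcg/mL.
Regimen B: f = (1/2)^(27/34) ≈ 0.5767; Cmin,ss = (154/213)·f/(1−f) ≈ 0.985 mcg/mL.
Difference ≈ 1.239 − 0.985 ≈ 0.254 mcg/mL.

0.3 mcg/mL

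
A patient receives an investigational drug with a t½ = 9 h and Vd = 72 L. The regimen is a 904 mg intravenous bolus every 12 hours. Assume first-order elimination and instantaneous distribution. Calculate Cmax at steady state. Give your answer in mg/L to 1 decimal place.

τ/t½ = 12/9 ≈ 1.3333, so fraction remaining f = (1/2)^(12/9) ≈ 0.3969.
At steady state, accumulation factor R = 1/(1 − e^(−kτ)) ≈ 1.6581.
Each bolus raises the concentration by D/Vd = 904/72 ≈ 12.556 mg/L.
Steady-state peak Cmax,ss = C₀·R ≈ 12.556 × 1.6581 ≈ 20.819 mg/L.

20.8 mg/L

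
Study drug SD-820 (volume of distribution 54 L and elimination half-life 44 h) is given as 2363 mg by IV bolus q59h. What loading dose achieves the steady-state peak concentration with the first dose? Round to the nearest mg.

3904 mg

f = (1/2)^(59/44) ≈ 0.394772; accumulation ratio R = 1/(1−f) ≈ 1.65227.
Loading dose to hit Cmax,ss on first dose: D_load = D_maint·R ≈ 2363 × 1.65227 ≈ 3904.31 mg.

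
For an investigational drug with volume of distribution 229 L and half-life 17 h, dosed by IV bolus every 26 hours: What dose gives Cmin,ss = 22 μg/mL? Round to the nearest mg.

τ/t½ = 26/17 ≈ 1.5294, so f = (1/2)^(26/17) ≈ 0.346419.
Cmin,ss = (D/Vd)·f/(1−f), so D = Cmin,ss·Vd·(1−f)/f.
D = 22 × 229 × (1−f)/f ≈ 22 × 229 × 1.88668 ≈ 9505.09 mg.

9505 mg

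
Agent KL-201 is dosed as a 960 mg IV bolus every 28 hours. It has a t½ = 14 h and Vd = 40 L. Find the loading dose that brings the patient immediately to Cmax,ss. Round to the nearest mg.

f = (1/2)^(28/14) ≈ 0.250000; accumulation ratio R = 1/(1−f) ≈ 1.33333.
Loading dose to hit Cmax,ss on first dose: D_load = D_maint·R ≈ 960 × 1.33333 ≈ 1280.00 mg.

1280 mg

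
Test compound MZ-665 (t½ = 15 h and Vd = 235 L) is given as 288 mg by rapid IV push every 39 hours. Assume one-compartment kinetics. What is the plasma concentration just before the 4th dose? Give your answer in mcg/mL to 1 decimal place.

0.2 mcg/mL

f = (1/2)^(τ/t½) = (1/2)^(39/15) ≈ 0.1649.
C₀ = D/Vd = 288/235 ≈ 1.226 mcg/mL.
Before the 4th dose, 3 doses have been given. Superposition: Cmin = C₀·(f + f² + … + f^3).
≈ 1.226 × (0.1649 + 0.0272 + 0.0045) ≈ 1.226 × 0.1966 ≈ 0.241 mcg/mL.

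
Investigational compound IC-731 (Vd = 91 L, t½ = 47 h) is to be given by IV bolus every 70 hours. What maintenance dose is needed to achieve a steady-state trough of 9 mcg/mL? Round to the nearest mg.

1480 mg

τ/t½ = 70/47 ≈ 1.4894, so f = (1/2)^(70/47) ≈ 0.356170.
Cmin,ss = (D/Vd)·f/(1−f), so D = Cmin,ss·Vd·(1−f)/f.
D = 9 × 91 × (1−f)/f ≈ 9 × 91 × 1.80765 ≈ 1480.47 mg.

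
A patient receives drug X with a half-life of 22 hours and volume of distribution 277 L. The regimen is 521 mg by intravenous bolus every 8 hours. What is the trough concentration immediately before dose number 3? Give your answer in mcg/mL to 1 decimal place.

2.6 mcg/mL

f = (1/2)^(τ/t½) = (1/2)^(8/22) ≈ 0.7772.
C₀ = D/Vd = 521/277 ≈ 1.881 mcg/mL.
Before the 3rd dose, 2 doses have been given. Superposition: Cmin = C₀·(f + f²).
≈ 1.881 × (0.7772 + 0.6040) ≈ 1.881 × 1.3812 ≈ 2.598 mcg/mL.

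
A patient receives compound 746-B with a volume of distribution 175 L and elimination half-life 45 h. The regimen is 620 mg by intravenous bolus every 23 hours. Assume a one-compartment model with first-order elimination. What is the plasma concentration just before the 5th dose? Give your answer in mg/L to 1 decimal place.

6.3 mg/L

f = (1/2)^(τ/t½) = (1/2)^(23/45) ≈ 0.7017.
C₀ = D/Vd = 620/175 ≈ 3.543 mg/L.
Before the 5th dose, 4 doses have been given. Superposition: Cmin = C₀·(f + f² + … + f^4).
≈ 3.543 × (0.7017 + 0.4924 + 0.3455 + 0.2424) ≈ 3.543 × 1.7820 ≈ 6.314 mg/L.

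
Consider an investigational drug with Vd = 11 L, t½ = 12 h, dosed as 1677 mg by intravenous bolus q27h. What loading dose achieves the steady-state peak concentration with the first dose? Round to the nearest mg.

f = (1/2)^(27/12) ≈ 0.210224; accumulation ratio R = 1/(1−f) ≈ 1.26618.
Loading dose to hit Cmax,ss on first dose: D_load = D_maint·R ≈ 1677 × 1.26618 ≈ 2123.38 mg.

2123 mg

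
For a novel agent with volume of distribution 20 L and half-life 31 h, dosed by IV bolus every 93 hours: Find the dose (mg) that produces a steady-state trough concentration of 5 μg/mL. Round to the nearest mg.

τ/t½ = 93/31 ≈ 3, so f = (1/2)^(93/31) ≈ 0.125000.
Cmin,ss = (D/Vd)·f/(1−f), so D = Cmin,ss·Vd·(1−f)/f.
D = 5 × 20 × (1−f)/f ≈ 5 × 20 × 7.00000 ≈ 700.00 mg.

700 mg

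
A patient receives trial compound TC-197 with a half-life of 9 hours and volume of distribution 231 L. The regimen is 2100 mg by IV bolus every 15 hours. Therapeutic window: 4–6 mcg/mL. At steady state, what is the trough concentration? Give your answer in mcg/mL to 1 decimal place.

Over one 15-h interval, 15/9 ≈ 1.6667 half-lives elapse, leaving f ≈ 0.3150 of each dose.
Each bolus raises the concentration by D/Vd = 2100/231 ≈ 9.091 mcg/mL.
Steady-state trough Cmin,ss = C₀·f/(1−f) ≈ 9.091 × 0.3150/0.6850 ≈ 4.181 mcg/mL.
Trough 4.2 mcg/mL vs MEC 4 mcg/mL: adequate.

4.2 mcg/mL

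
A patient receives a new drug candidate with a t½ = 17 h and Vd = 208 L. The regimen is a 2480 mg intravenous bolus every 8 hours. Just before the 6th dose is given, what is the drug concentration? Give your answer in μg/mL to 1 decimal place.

24.9 μg/mL

f = (1/2)^(τ/t½) = (1/2)^(8/17) ≈ 0.7217.
C₀ = D/Vd = 2480/208 ≈ 11.923 μg/mL.
Before the 6th dose, 5 doses have been given. Superposition: Cmin = C₀·(f + f² + … + f^5).
≈ 11.923 × (0.7217 + 0.5209 + 0.3759 + 0.2713 + 0.1958) ≈ 11.923 × 2.0856 ≈ 24.867 μg/mL.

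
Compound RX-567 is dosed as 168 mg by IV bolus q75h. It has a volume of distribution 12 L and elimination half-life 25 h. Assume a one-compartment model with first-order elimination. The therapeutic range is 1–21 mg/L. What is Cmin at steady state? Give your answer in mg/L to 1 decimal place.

2.0 mg/L

The dosing interval is 3 half-lives, so f = 2^(−3) = 0.125.
At steady state, R = 1/(1 − 0.125) = 8/7.
Single-dose peak C₀ = D/Vd = 168/12 = 14 mg/L.
Steady-state peak Cmax,ss = C₀·R = 14 × 8/7 ≈ 16.000 mg/L.
Steady-state trough Cmin,ss = Cmax,ss·f ≈ 16.000 × 0.125 ≈ 2.000 mg/L.
Trough 2.0 mg/L vs MEC 1 mg/L: adequate.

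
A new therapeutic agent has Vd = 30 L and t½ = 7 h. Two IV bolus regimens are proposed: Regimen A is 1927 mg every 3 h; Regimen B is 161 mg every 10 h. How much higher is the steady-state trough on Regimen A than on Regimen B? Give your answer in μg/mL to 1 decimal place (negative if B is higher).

182.5 μg/mL

Regimen A: f = (1/2)^(3/7) ≈ 0.7430; Cmin,ss = (1927/30)·f/(1−f) ≈ 185.702 μg/mL.
Regimen B: f = (1/2)^(10/7) ≈ 0.3715; Cmin,ss = (161/30)·f/(1−f) ≈ 3.172 μg/mL.
Difference ≈ 185.702 − 3.172 ≈ 182.530 μg/mL.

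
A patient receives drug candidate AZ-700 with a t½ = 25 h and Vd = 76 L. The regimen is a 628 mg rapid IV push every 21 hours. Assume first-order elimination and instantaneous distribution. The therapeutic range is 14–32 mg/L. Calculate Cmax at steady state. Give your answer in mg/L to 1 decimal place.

18.7 mg/L

τ/t½ = 21/25 ≈ 0.84, so fraction remaining f = (1/2)^(21/25) ≈ 0.5586.
Accumulation ratio R = 1/(1 − f) ≈ 1/0.4414 ≈ 2.2655.
Each bolus raises the concentration by D/Vd = 628/76 ≈ 8.263 mg/L.
Steady-state peak Cmax,ss = C₀·R ≈ 8.263 × 2.2655 ≈ 18.720 mg/L.
Peak 18.7 mg/L vs MTC 32 mg/L: below toxic threshold.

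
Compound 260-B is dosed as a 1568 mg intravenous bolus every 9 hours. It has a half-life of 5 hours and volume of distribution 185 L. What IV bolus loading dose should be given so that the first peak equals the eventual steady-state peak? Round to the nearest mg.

2200 mg

f = (1/2)^(9/5) ≈ 0.287175; accumulation ratio R = 1/(1−f) ≈ 1.40287.
Loading dose to hit Cmax,ss on first dose: D_load = D_maint·R ≈ 1568 × 1.40287 ≈ 2199.70 mg.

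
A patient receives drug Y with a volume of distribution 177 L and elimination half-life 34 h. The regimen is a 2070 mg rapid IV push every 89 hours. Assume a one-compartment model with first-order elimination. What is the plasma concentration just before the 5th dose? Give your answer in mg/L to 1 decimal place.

2.3 mg/L

f = (1/2)^(τ/t½) = (1/2)^(89/34) ≈ 0.1629.
C₀ = D/Vd = 2070/177 ≈ 11.695 mg/L.
Before the 5th dose, 4 doses have been given. Superposition: Cmin = C₀·(f + f² + … + f^4).
≈ 11.695 × (0.1629 + 0.0265 + 0.0043 + 0.0007) ≈ 11.695 × 0.1944 ≈ 2.274 mg/L.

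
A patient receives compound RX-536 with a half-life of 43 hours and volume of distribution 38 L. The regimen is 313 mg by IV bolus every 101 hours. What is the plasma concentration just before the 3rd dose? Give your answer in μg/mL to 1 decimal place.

f = (1/2)^(τ/t½) = (1/2)^(101/43) ≈ 0.1963.
C₀ = D/Vd = 313/38 ≈ 8.237 μg/mL.
Before the 3rd dose, 2 doses have been given. Superposition: Cmin = C₀·(f + f²).
≈ 8.237 × (0.1963 + 0.0385) ≈ 8.237 × 0.2348 ≈ 1.934 μg/mL.

1.9 μg/mL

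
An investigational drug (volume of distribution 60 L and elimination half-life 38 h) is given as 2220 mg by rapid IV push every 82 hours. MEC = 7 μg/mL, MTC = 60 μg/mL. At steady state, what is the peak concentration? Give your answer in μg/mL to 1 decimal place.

Over one 82-h interval, 82/38 ≈ 2.1579 half-lives elapse, leaving f ≈ 0.2241 of each dose.
At steady state, accumulation factor R = 1/(1 − e^(−kτ)) ≈ 1.2888.
Each bolus raises the concentration by D/Vd = 2220/60 ≈ 37.000 μg/mL.
Cmax,ss = C₀/(1 − f) ≈ 37.000/0.7759 ≈ 47.687 μg/mL.
Peak 47.7 μg/mL vs MTC 60 μg/mL: below toxic threshold.

47.7 μg/mL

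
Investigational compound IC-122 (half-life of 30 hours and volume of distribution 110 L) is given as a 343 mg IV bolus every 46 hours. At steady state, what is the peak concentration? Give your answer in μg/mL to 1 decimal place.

τ/t½ = 46/30 ≈ 1.5333, so fraction remaining f = (1/2)^(46/30) ≈ 0.3455.
Accumulation ratio R = 1/(1 − f) ≈ 1/0.6545 ≈ 1.5279.
Each bolus raises the concentration by D/Vd = 343/110 ≈ 3.118 μg/mL.
Cmax,ss = C₀/(1 − f) ≈ 3.118/0.6545 ≈ 4.764 μg/mL.

4.8 μg/mL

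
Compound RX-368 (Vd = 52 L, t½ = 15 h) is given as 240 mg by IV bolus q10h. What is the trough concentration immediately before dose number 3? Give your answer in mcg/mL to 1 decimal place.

4.7 mcg/mL

f = (1/2)^(τ/t½) = (1/2)^(10/15) ≈ 0.6300.
C₀ = D/Vd = 240/52 ≈ 4.615 mcg/mL.
Before the 3rd dose, 2 doses have been given. Superposition: Cmin = C₀·(f + f²).
≈ 4.615 × (0.6300 + 0.3969) ≈ 4.615 × 1.0269 ≈ 4.739 mcg/mL.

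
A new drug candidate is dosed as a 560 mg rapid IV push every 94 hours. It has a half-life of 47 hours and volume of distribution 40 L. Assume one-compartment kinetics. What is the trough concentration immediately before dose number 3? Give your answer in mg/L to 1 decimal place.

f = (1/2)^(τ/t½) = (1/2)^(94/47) ≈ 0.2500.
C₀ = D/Vd = 560/40 ≈ 14.000 mg/L.
Before the 3rd dose, 2 doses have been given. Superposition: Cmin = C₀·(f + f²).
≈ 14.000 × (0.2500 + 0.0625) ≈ 14.000 × 0.3125 ≈ 4.375 mg/L.

4.4 mg/L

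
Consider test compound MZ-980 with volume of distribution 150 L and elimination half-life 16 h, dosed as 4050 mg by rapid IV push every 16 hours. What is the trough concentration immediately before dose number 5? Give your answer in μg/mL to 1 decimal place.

25.3 μg/mL

f = (1/2)^(τ/t½) = (1/2)^(16/16) ≈ 0.5000.
C₀ = D/Vd = 4050/150 ≈ 27.000 μg/mL.
Before the 5th dose, 4 doses have been given. Superposition: Cmin = C₀·(f + f² + … + f^4).
≈ 27.000 × (0.5000 + 0.2500 + 0.1250 + 0.0625) ≈ 27.000 × 0.9375 ≈ 25.312 μg/mL.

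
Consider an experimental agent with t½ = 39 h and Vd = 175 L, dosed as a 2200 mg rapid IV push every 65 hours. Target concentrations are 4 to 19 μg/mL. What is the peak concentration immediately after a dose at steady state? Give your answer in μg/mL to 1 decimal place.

18.4 μg/mL

τ/t½ = 65/39 ≈ 1.6667, so fraction remaining f = (1/2)^(65/39) ≈ 0.3150.
Accumulation ratio R = 1/(1 − f) ≈ 1/0.6850 ≈ 1.4599.
Each bolus raises the concentration by D/Vd = 2200/175 ≈ 12.571 μg/mL.
Steady-state peak Cmax,ss = C₀·R ≈ 12.571 × 1.4599 ≈ 18.352 μg/mL.
Peak 18.4 μg/mL vs MTC 19 μg/mL: below toxic threshold.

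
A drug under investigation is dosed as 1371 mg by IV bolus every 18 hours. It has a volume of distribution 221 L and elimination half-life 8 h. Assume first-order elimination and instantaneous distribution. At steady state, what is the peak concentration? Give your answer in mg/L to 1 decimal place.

τ/t½ = 18/8 ≈ 2.25, so fraction remaining f = (1/2)^(18/8) ≈ 0.2102.
Accumulation ratio R = 1/(1 − f) ≈ 1/0.7898 ≈ 1.2661.
Single-dose peak C₀ = D/Vd = 1371/221 ≈ 6.204 mg/L.
Steady-state peak Cmax,ss = C₀·R ≈ 6.204 × 1.2661 ≈ 7.855 mg/L.

7.9 mg/L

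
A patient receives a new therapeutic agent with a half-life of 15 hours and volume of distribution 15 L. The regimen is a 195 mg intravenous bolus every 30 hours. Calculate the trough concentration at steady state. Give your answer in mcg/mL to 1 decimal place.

4.3 mcg/mL

τ = 30 h = 2 half-lives, so f = (1/2)^2 = 0.25.
At steady state, R = 1/(1 − 0.25) = 4/3.
Single-dose peak C₀ = D/Vd = 195/15 = 13 mcg/mL.
Steady-state peak Cmax,ss = C₀·R = 13 × 4/3 ≈ 17.333 mcg/mL.
Steady-state trough Cmin,ss = Cmax,ss·f ≈ 17.333 × 0.25 ≈ 4.333 mcg/mL.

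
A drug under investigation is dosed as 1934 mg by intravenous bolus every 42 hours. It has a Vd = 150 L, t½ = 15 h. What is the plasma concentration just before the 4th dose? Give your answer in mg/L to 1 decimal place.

2.2 mg/L

f = (1/2)^(τ/t½) = (1/2)^(42/15) ≈ 0.1436.
C₀ = D/Vd = 1934/150 ≈ 12.893 mg/L.
Before the 4th dose, 3 doses have been given. Superposition: Cmin = C₀·(f + f² + … + f^3).
≈ 12.893 × (0.1436 + 0.0206 + 0.0030) ≈ 12.893 × 0.1672 ≈ 2.156 mg/L.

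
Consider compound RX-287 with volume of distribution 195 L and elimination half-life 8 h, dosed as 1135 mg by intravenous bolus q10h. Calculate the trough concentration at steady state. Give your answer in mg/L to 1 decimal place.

4.2 mg/L

Over one 10-h interval, 10/8 ≈ 1.25 half-lives elapse, leaving f ≈ 0.4204 of each dose.
Each bolus raises the concentration by D/Vd = 1135/195 ≈ 5.821 mg/L.
Steady-state trough Cmin,ss = C₀·f/(1−f) ≈ 5.821 × 0.4204/0.5796 ≈ 4.222 mg/L.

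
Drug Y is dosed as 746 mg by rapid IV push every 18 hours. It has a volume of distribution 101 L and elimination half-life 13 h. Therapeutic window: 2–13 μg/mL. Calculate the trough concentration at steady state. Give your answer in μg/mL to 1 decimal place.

4.6 μg/mL

τ/t½ = 18/13 ≈ 1.3846, so fraction remaining f = (1/2)^(18/13) ≈ 0.3830.
Each bolus raises the concentration by D/Vd = 746/101 ≈ 7.386 μg/mL.
Steady-state trough Cmin,ss = C₀·f/(1−f) ≈ 7.386 × 0.3830/0.6170 ≈ 4.585 μg/mL.
Trough 4.6 μg/mL vs MEC 2 μg/mL: adequate.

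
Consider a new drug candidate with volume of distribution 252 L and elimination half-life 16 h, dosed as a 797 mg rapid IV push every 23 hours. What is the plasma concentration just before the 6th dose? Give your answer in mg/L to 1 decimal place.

1.8 mg/L

f = (1/2)^(τ/t½) = (1/2)^(23/16) ≈ 0.3692.
C₀ = D/Vd = 797/252 ≈ 3.163 mg/L.
Before the 6th dose, 5 doses have been given. Superposition: Cmin = C₀·(f + f² + … + f^5).
≈ 3.163 × (0.3692 + 0.1363 + 0.0503 + 0.0186 + 0.0069) ≈ 3.163 × 0.5813 ≈ 1.839 mg/L.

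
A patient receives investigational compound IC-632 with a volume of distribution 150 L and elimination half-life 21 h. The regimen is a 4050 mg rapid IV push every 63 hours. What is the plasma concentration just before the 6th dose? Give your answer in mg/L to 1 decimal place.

3.9 mg/L

f = (1/2)^(τ/t½) = (1/2)^(63/21) ≈ 0.1250.
C₀ = D/Vd = 4050/150 ≈ 27.000 mg/L.
Before the 6th dose, 5 doses have been given. Superposition: Cmin = C₀·(f + f² + … + f^5).
≈ 27.000 × (0.1250 + 0.0156 + 0.0020 + 0.0002 + 0.0000) ≈ 27.000 × 0.1428 ≈ 3.856 mg/L.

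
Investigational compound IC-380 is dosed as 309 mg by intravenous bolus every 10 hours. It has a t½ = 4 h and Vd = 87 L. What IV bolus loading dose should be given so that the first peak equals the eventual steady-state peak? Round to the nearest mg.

375 mg

f = (1/2)^(10/4) ≈ 0.176777; accumulation ratio R = 1/(1−f) ≈ 1.21474.
Loading dose to hit Cmax,ss on first dose: D_load = D_maint·R ≈ 309 × 1.21474 ≈ 375.35 mg.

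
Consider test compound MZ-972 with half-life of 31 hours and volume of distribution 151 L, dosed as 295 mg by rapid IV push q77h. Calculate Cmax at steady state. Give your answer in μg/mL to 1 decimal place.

Over one 77-h interval, 77/31 ≈ 2.4839 half-lives elapse, leaving f ≈ 0.1788 of each dose.
At steady state, accumulation factor R = 1/(1 − e^(−kτ)) ≈ 1.2177.
Single-dose peak C₀ = D/Vd = 295/151 ≈ 1.954 μg/mL.
Steady-state peak Cmax,ss = C₀·R ≈ 1.954 × 1.2177 ≈ 2.379 μg/mL.

2.4 μg/mL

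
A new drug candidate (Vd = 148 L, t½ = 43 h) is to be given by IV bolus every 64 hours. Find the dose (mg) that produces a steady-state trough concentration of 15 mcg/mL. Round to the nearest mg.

τ/t½ = 64/43 ≈ 1.4884, so f = (1/2)^(64/43) ≈ 0.356414.
Cmin,ss = (D/Vd)·f/(1−f), so D = Cmin,ss·Vd·(1−f)/f.
D = 15 × 148 × (1−f)/f ≈ 15 × 148 × 1.80573 ≈ 4008.72 mg.

4009 mg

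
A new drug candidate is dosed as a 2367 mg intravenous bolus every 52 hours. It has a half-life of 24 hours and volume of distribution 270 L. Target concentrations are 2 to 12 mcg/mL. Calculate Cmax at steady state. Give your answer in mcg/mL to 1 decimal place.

τ/t½ = 52/24 ≈ 2.1667, so fraction remaining f = (1/2)^(52/24) ≈ 0.2227.
At steady state, accumulation factor R = 1/(1 − e^(−kτ)) ≈ 1.2865.
Single-dose peak C₀ = D/Vd = 2367/270 ≈ 8.767 mcg/mL.
Steady-state peak Cmax,ss = C₀·R ≈ 8.767 × 1.2865 ≈ 11.279 mcg/mL.
Peak 11.3 mcg/mL vs MTC 12 mcg/mL: below toxic threshold.

11.3 mcg/mL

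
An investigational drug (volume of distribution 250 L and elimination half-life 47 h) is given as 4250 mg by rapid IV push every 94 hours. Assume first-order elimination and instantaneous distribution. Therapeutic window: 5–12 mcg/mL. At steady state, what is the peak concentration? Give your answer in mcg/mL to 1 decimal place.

The dosing interval is 2 half-lives, so f = 2^(−2) = 0.25.
At steady state, R = 1/(1 − 0.25) = 4/3.
Single-dose peak C₀ = D/Vd = 4250/250 = 17 mcg/mL.
Steady-state peak Cmax,ss = C₀·R = 17 × 4/3 ≈ 22.667 mcg/mL.
Peak 22.7 mcg/mL vs MTC 12 mcg/mL: exceeds toxic threshold.

22.7 mcg/mL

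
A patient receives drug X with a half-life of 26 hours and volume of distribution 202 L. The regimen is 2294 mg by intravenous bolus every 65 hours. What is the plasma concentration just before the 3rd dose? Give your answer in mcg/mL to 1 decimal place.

f = (1/2)^(τ/t½) = (1/2)^(65/26) ≈ 0.1768.
C₀ = D/Vd = 2294/202 ≈ 11.356 mcg/mL.
Before the 3rd dose, 2 doses have been given. Superposition: Cmin = C₀·(f + f²).
≈ 11.356 × (0.1768 + 0.0313) ≈ 11.356 × 0.2081 ≈ 2.363 mcg/mL.

2.4 mcg/mL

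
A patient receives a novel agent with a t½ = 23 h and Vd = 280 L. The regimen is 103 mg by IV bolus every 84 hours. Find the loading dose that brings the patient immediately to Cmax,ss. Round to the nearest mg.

f = (1/2)^(84/23) ≈ 0.079540; accumulation ratio R = 1/(1−f) ≈ 1.08641.
Loading dose to hit Cmax,ss on first dose: D_load = D_maint·R ≈ 103 × 1.08641 ≈ 111.90 mg.

112 mg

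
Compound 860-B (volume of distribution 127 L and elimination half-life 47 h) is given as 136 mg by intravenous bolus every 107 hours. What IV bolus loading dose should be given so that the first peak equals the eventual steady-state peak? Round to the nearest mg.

f = (1/2)^(107/47) ≈ 0.206384; accumulation ratio R = 1/(1−f) ≈ 1.26006.
Loading dose to hit Cmax,ss on first dose: D_load = D_maint·R ≈ 136 × 1.26006 ≈ 171.37 mg.

171 mg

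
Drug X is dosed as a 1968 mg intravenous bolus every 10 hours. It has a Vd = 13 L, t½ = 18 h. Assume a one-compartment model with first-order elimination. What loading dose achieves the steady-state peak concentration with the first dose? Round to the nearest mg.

f = (1/2)^(10/18) ≈ 0.680395; accumulation ratio R = 1/(1−f) ≈ 3.12886.
Loading dose to hit Cmax,ss on first dose: D_load = D_maint·R ≈ 1968 × 3.12886 ≈ 6157.60 mg.

6158 mg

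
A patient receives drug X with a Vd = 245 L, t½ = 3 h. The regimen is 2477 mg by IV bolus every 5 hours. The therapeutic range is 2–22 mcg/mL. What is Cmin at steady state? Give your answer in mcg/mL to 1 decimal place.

Over one 5-h interval, 5/3 ≈ 1.6667 half-lives elapse, leaving f ≈ 0.3150 of each dose.
Accumulation ratio R = 1/(1 − f) ≈ 1/0.6850 ≈ 1.4599.
Single-dose peak C₀ = D/Vd = 2477/245 ≈ 10.110 mcg/mL.
Cmax,ss = C₀/(1 − f) ≈ 10.110/0.6850 ≈ 14.759 mcg/mL.
Steady-state trough Cmin,ss = Cmax,ss·f ≈ 14.759 × 0.3150 ≈ 4.649 mcg/mL.
Trough 4.6 mcg/mL vs MEC 2 mcg/mL: adequate.

4.6 mcg/mL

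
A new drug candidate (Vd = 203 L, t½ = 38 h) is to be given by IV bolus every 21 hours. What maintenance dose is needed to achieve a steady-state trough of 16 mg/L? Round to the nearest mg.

1516 mg

τ/t½ = 21/38 ≈ 0.55263, so f = (1/2)^(21/38) ≈ 0.681775.
Cmin,ss = (D/Vd)·f/(1−f), so D = Cmin,ss·Vd·(1−f)/f.
D = 16 × 203 × (1−f)/f ≈ 16 × 203 × 0.46676 ≈ 1516.04 mg.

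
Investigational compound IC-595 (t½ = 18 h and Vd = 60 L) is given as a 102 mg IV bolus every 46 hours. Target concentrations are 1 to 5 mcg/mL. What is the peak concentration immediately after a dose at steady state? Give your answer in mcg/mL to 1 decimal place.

k = ln2/t½ = ln2/18 ≈ 0.038508 h⁻¹; fraction remaining f = e^(−kτ) = e^(−0.038508×46) ≈ 0.1701.
Accumulation ratio R = 1/(1 − f) ≈ 1/0.8299 ≈ 1.2050.
Single-dose peak C₀ = D/Vd = 102/60 ≈ 1.700 mcg/mL.
Steady-state peak Cmax,ss = C₀·R ≈ 1.700 × 1.2050 ≈ 2.049 mcg/mL.
Peak 2.0 mcg/mL vs MTC 5 mcg/mL: below toxic threshold.

2.0 mcg/mL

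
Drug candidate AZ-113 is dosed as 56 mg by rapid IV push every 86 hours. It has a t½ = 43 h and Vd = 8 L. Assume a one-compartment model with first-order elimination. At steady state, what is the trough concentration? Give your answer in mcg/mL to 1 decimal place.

2.3 mcg/mL

The dosing interval is 2 half-lives, so f = 2^(−2) = 0.25.
At steady state, R = 1/(1 − 0.25) = 4/3.
Single-dose peak C₀ = D/Vd = 56/8 = 7 mcg/mL.
Steady-state peak Cmax,ss = C₀·R = 7 × 4/3 ≈ 9.333 mcg/mL.
Steady-state trough Cmin,ss = Cmax,ss·f ≈ 9.333 × 0.25 ≈ 2.333 mcg/mL.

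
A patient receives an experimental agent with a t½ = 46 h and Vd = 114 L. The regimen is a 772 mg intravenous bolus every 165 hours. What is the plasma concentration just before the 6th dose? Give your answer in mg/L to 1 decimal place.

f = (1/2)^(τ/t½) = (1/2)^(165/46) ≈ 0.0832.
C₀ = D/Vd = 772/114 ≈ 6.772 mg/L.
Before the 6th dose, 5 doses have been given. Superposition: Cmin = C₀·(f + f² + … + f^5).
≈ 6.772 × (0.0832 + 0.0069 + 0.0006 + 0.0000 + 0.0000) ≈ 6.772 × 0.0907 ≈ 0.614 mg/L.

0.6 mg/L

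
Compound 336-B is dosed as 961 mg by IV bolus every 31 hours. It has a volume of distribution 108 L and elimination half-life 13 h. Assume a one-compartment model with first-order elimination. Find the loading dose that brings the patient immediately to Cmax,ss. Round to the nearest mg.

f = (1/2)^(31/13) ≈ 0.191496; accumulation ratio R = 1/(1−f) ≈ 1.23685.
Loading dose to hit Cmax,ss on first dose: D_load = D_maint·R ≈ 961 × 1.23685 ≈ 1188.61 mg.

1189 mg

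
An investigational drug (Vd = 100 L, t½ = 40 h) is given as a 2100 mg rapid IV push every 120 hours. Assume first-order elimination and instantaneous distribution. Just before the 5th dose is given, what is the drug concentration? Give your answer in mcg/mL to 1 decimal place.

f = (1/2)^(τ/t½) = (1/2)^(120/40) ≈ 0.1250.
C₀ = D/Vd = 2100/100 ≈ 21.000 mcg/mL.
Before the 5th dose, 4 doses have been given. Superposition: Cmin = C₀·(f + f² + … + f^4).
≈ 21.000 × (0.1250 + 0.0156 + 0.0020 + 0.0002) ≈ 21.000 × 0.1428 ≈ 2.999 mcg/mL.

3.0 mcg/mL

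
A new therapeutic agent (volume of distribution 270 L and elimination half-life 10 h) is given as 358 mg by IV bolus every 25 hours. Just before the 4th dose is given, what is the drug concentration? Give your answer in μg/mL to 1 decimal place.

f = (1/2)^(τ/t½) = (1/2)^(25/10) ≈ 0.1768.
C₀ = D/Vd = 358/270 ≈ 1.326 μg/mL.
Before the 4th dose, 3 doses have been given. Superposition: Cmin = C₀·(f + f² + … + f^3).
≈ 1.326 × (0.1768 + 0.0313 + 0.0055) ≈ 1.326 × 0.2136 ≈ 0.283 μg/mL.

0.3 μg/mL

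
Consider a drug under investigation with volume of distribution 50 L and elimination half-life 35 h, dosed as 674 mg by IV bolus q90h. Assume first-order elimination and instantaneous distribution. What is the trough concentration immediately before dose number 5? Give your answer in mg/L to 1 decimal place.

f = (1/2)^(τ/t½) = (1/2)^(90/35) ≈ 0.1682.
C₀ = D/Vd = 674/50 ≈ 13.480 mg/L.
Before the 5th dose, 4 doses have been given. Superposition: Cmin = C₀·(f + f² + … + f^4).
≈ 13.480 × (0.1682 + 0.0283 + 0.0048 + 0.0008) ≈ 13.480 × 0.2021 ≈ 2.724 mg/L.

2.7 mg/L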